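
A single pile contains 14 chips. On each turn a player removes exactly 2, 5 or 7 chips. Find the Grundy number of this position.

0

Compute g(0), g(1), … for moves {2, 5, 7}:
k:     0  1  2  3  4  5  6  7  8  9 10 11 12 13 14
g(k):  0  0  1  1  0  2  1  3  2  2  0  3  1  0  0
So g(14) = 0.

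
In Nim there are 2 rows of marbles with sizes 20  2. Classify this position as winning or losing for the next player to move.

Nim-sum: 20 ⊕ 2 = 22.
The nim-sum is 22 ≠ 0, so this is an N-position: the player to move can win.

Winning position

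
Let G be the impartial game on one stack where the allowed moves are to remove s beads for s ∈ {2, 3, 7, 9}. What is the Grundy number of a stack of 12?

3

Build the Grundy sequence with g(k) = mex{g(k−s) : s ∈ {2, 3, 7, 9}, s ≤ k}:
g(0) = mex{} = 0
g(1) = mex{} = 0
g(2) = mex{0} = 1
g(3) = mex{0} = 1
g(4) = mex{0,1} = 2
g(5) = mex{1} = 0
g(6) = mex{1,2} = 0
g(7) = mex{0,2} = 1
g(8) = mex{0} = 1
g(9) = mex{0,1} = 2
g(10) = mex{0,1} = 2
g(11) = mex{1,2} = 0
g(12) = mex{0,1,2} = 3
So g(12) = 3.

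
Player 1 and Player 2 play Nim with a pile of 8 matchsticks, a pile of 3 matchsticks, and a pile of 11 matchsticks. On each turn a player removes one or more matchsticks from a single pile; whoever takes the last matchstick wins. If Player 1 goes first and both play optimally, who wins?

Player 2 wins

Compute the nim-sum pairwise:
8 XOR 3 = 11
11 XOR 11 = 0
The nim-sum is 0, so this is a P-position: the player to move is in a losing position under optimal play; Player 1 is about to move from it and so loses — Player 2 wins.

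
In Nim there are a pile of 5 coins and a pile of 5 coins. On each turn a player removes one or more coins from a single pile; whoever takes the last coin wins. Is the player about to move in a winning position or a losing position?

Compute the nim-sum pairwise:
5 ⊕ 5 = 0
The nim-sum is 0, so this is a P-position: the player to move is in a losing position under optimal play.

Losing position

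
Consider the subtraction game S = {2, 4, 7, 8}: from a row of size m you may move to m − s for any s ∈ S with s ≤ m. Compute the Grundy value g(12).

Build the Grundy sequence with g(k) = mex{g(k−s) : s ∈ {2, 4, 7, 8}, s ≤ k}:
k:     0  1  2  3  4  5  6  7  8  9 10 11 12
g(k):  0  0  1  1  2  2  0  3  1  4  2  0  0
So g(12) = 0.

0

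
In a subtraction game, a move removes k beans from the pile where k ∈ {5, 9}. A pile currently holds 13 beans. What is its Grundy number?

Compute g(0), g(1), … for moves {5, 9}:
k:     0  1  2  3  4  5  6  7  8  9 10 11 12 13
g(k):  0  0  0  0  0  1  1  1  1  1  2  2  2  2
So g(13) = 2.

2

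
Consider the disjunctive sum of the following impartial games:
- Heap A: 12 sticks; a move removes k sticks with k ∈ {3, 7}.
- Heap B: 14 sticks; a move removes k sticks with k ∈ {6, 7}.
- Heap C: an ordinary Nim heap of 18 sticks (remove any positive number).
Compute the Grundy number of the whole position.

18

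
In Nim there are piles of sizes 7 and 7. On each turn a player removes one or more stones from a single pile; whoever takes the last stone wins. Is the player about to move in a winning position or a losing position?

Losing position

Bitwise XOR of the heap sizes:
  111  (7)
  111  (7)
  ---
  000  (0)
The nim-sum is 0, so this is a P-position: the player to move is in a losing position under optimal play.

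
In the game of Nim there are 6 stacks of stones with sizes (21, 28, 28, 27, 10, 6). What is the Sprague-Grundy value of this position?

Write each in binary and XOR column by column:
  10101  (21)
  11100  (28)
  11100  (28)
  11011  (27)
  01010  (10)
  00110  (6)
  -----
  00010  (2)

2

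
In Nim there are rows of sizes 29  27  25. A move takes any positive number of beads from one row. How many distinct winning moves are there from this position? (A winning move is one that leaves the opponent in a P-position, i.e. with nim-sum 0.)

Write each in binary and XOR column by column:
  11101  (29)
  11011  (27)
  11001  (25)
  -----
  11111  (31)
The overall nim-sum is X = 31. A row of size p has a winning move iff p XOR X < p (reduce it to p XOR X).
  29: 29 XOR 31 = 2 < 29 — winning move (to 2).
  27: 27 XOR 31 = 4 < 27 — winning move (to 4).
  25: 25 XOR 31 = 6 < 25 — winning move (to 6).
That gives 3 winning moves.

3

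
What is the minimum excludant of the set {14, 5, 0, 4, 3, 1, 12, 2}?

The values 0, 1, 2, 3, 4, 5 are all present; 6 is the first non-negative integer missing from the set.

6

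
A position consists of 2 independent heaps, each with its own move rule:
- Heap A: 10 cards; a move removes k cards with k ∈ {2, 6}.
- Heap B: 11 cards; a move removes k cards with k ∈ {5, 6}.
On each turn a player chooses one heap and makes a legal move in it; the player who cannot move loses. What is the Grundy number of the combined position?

1

Grundy values for heap A (subtraction set {2, 6}):
g(0) = mex{} = 0
g(1) = mex{} = 0
g(2) = mex{0} = 1
g(3) = mex{0} = 1
g(4) = mex{1} = 0
g(5) = mex{1} = 0
g(6) = mex{0} = 1
g(7) = mex{0} = 1
g(8) = mex{1} = 0
g(9) = mex{1} = 0
g(10) = mex{0} = 1
So g(10) = 1.
For heap B, compute g(0), g(1), … with moves {5, 6}:
g(0) = mex{} = 0
g(1) = mex{} = 0
g(2) = mex{} = 0
g(3) = mex{} = 0
g(4) = mex{} = 0
g(5) = mex{0} = 1
g(6) = mex{0} = 1
g(7) = mex{0} = 1
g(8) = mex{0} = 1
g(9) = mex{0} = 1
g(10) = mex{0,1} = 2
g(11) = mex{1} = 0
So g(11) = 0.
The value of a disjunctive sum is the nim-sum of the parts.
Combined value = 1 ⊕ 0 = 1.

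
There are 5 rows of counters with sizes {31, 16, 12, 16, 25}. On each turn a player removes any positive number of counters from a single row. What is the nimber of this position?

10

Nim-sum: 31 ⊕ 16 ⊕ 12 ⊕ 16 ⊕ 25 = 10.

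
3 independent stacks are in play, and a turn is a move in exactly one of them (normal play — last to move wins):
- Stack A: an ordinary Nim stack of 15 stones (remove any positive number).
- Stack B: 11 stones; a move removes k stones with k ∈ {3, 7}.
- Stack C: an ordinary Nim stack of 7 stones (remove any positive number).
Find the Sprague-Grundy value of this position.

Stack A is a plain Nim stack of size 15, so its Grundy value is 15.
Grundy values for stack B (subtraction set {3, 7}):
g(0) = mex{} = 0
g(1) = mex{} = 0
g(2) = mex{} = 0
g(3) = mex{0} = 1
g(4) = mex{0} = 1
g(5) = mex{0} = 1
g(6) = mex{1} = 0
g(7) = mex{0,1} = 2
g(8) = mex{0,1} = 2
g(9) = mex{0} = 1
g(10) = mex{1,2} = 0
g(11) = mex{1,2} = 0
So g(11) = 0.
Stack C is a plain Nim stack of size 7, so its Grundy value is 7.
By the Sprague-Grundy theorem, the Grundy value of a sum of independent games is the XOR of the component values.
Combined value = 15 ⊕ 0 ⊕ 7 = 8.

8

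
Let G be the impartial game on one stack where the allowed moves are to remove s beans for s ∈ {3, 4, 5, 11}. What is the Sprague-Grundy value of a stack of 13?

1

Build the Grundy sequence with g(k) = mex{g(k−s) : s ∈ {3, 4, 5, 11}, s ≤ k}:
k:     0  1  2  3  4  5  6  7  8  9 10 11 12 13
g(k):  0  0  0  1  1  1  2  2  0  0  0  1  1  1
So g(13) = 1.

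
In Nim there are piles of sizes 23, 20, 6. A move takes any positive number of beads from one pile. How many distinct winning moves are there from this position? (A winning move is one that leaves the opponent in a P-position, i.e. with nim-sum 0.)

3

Write each in binary and XOR column by column:
  10111  (23)
  10100  (20)
  00110  (6)
  -----
  00101  (5)
The overall nim-sum is X = 5. A pile of size p has a winning move iff p XOR X < p (reduce it to p XOR X).
  23: 23 XOR 5 = 18 < 23 — winning move (to 18).
  20: 20 XOR 5 = 17 < 20 — winning move (to 17).
  6: 6 XOR 5 = 3 < 6 — winning move (to 3).
That gives 3 winning moves.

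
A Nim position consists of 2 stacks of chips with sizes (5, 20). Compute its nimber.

17

Compute the nim-sum pairwise:
5 ^ 20 = 17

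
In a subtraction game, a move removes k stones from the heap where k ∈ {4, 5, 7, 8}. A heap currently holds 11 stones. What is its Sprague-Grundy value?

Build the Grundy sequence with g(k) = mex{g(k−s) : s ∈ {4, 5, 7, 8}, s ≤ k}:
k:     0  1  2  3  4  5  6  7  8  9 10 11
g(k):  0  0  0  0  1  1  1  1  2  2  2  2
So g(11) = 2.

2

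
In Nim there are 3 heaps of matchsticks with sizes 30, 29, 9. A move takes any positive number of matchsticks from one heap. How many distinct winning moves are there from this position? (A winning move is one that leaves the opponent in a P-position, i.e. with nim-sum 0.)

3

Nim-sum: 30 ^ 29 ^ 9 = 10.
The overall nim-sum is X = 10. A heap of size p has a winning move iff p XOR X < p (reduce it to p XOR X).
  30: 30 XOR 10 = 20 < 30 — winning move (to 20).
  29: 29 XOR 10 = 23 < 29 — winning move (to 23).
  9: 9 XOR 10 = 3 < 9 — winning move (to 3).
That gives 3 winning moves.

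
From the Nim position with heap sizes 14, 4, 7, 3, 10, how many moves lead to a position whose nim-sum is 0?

3

Compute the nim-sum pairwise:
14 ^ 4 = 10
10 ^ 7 = 13
13 ^ 3 = 14
14 ^ 10 = 4
The overall nim-sum is X = 4. A heap of size p has a winning move iff p XOR X < p (reduce it to p XOR X).
  14: 14 XOR 4 = 10 < 14 — winning move (to 10).
  4: 4 XOR 4 = 0 < 4 — winning move (to 0).
  7: 7 XOR 4 = 3 < 7 — winning move (to 3).
  3: 3 XOR 4 = 7 ≥ 3 — no move.
  10: 10 XOR 4 = 14 ≥ 10 — no move.
That gives 3 winning moves.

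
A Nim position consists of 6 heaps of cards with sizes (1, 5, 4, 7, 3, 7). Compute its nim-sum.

3

Nim-sum: 1 ⊕ 5 ⊕ 4 ⊕ 7 ⊕ 3 ⊕ 7 = 3.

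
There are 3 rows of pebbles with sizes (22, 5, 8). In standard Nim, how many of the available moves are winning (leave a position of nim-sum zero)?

1

In binary:
  10110  (22)
  00101  (5)
  01000  (8)
  -----
  11011  (27)
The overall nim-sum is X = 27. A row of size p has a winning move iff p XOR X < p (reduce it to p XOR X).
  22: 22 XOR 27 = 13 < 22 — winning move (to 13).
  5: 5 XOR 27 = 30 ≥ 5 — no move.
  8: 8 XOR 27 = 19 ≥ 8 — no move.
That gives 1 winning move.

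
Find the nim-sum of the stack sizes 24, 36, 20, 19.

Compute the nim-sum pairwise:
24 XOR 36 = 60
60 XOR 20 = 40
40 XOR 19 = 59

59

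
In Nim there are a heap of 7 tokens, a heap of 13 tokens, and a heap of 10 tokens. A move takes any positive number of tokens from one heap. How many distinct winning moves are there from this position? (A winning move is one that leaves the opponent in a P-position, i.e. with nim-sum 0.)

Nim-sum: 7 ⊕ 13 ⊕ 10 = 0.
The nim-sum is already 0, so every move leaves a nonzero nim-sum — there are no winning moves.

0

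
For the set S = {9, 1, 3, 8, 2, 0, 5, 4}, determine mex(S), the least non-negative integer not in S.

6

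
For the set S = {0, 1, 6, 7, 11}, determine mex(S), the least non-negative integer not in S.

The values 0, 1 are all present; 2 is the first non-negative integer missing from the set.

2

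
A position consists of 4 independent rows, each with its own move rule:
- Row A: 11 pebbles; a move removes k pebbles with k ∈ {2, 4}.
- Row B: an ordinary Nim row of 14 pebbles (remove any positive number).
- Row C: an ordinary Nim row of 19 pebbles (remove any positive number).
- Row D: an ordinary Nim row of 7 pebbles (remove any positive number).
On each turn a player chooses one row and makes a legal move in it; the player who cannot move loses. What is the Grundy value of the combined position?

Grundy values for row A (subtraction set {2, 4}):
k:     0  1  2  3  4  5  6  7  8  9 10 11
g(k):  0  0  1  1  2  2  0  0  1  1  2  2
So g(11) = 2.
Row B is a plain Nim row of size 14, so its Grundy value is 14.
Row C is a plain Nim row of size 19, so its Grundy value is 19.
Row D is a plain Nim row of size 7, so its Grundy value is 7.
The value of a disjunctive sum is the nim-sum of the parts.
Combined value = 2 XOR 14 XOR 19 XOR 7 = 24.

24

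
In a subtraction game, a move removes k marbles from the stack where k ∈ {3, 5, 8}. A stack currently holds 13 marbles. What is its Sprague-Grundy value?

0

Build the Grundy sequence with g(k) = mex{g(k−s) : s ∈ {3, 5, 8}, s ≤ k}:
g(0) = mex{} = 0
g(1) = mex{} = 0
g(2) = mex{} = 0
g(3) = mex{0} = 1
g(4) = mex{0} = 1
g(5) = mex{0} = 1
g(6) = mex{0,1} = 2
g(7) = mex{0,1} = 2
g(8) = mex{0,1} = 2
g(9) = mex{0,1,2} = 3
g(10) = mex{0,1,2} = 3
g(11) = mex{1,2} = 0
g(12) = mex{1,2,3} = 0
g(13) = mex{1,2,3} = 0
So g(13) = 0.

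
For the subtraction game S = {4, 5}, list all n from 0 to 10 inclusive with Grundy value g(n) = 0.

0, 1, 2, 3, 9, 10

Grundy values for subtraction set {4, 5}:
g(0) = mex{} = 0
g(1) = mex{} = 0
g(2) = mex{} = 0
g(3) = mex{} = 0
g(4) = mex{0} = 1
g(5) = mex{0} = 1
g(6) = mex{0} = 1
g(7) = mex{0} = 1
g(8) = mex{0,1} = 2
g(9) = mex{1} = 0
g(10) = mex{1} = 0
The P-positions (g = 0) in 0..10 are 0, 1, 2, 3, 9, 10.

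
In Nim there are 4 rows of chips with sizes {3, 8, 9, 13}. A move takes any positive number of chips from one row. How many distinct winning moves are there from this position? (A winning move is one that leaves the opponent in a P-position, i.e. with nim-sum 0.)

3

Compute the nim-sum pairwise:
3 XOR 8 = 11
11 XOR 9 = 2
2 XOR 13 = 15
The overall nim-sum is X = 15. A row of size p has a winning move iff p XOR X < p (reduce it to p XOR X).
  3: 3 XOR 15 = 12 ≥ 3 — no move.
  8: 8 XOR 15 = 7 < 8 — winning move (to 7).
  9: 9 XOR 15 = 6 < 9 — winning move (to 6).
  13: 13 XOR 15 = 2 < 13 — winning move (to 2).
That gives 3 winning moves.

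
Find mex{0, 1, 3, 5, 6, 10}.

The values 0, 1 are all present; 2 is the first non-negative integer missing from the set.

2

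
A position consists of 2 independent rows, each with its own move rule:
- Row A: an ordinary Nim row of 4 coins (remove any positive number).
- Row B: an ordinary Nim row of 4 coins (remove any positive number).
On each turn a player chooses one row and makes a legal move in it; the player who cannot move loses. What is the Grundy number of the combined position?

Row A is a plain Nim row of size 4, so its Grundy value is 4.
Row B is a plain Nim row of size 4, so its Grundy value is 4.
By the Sprague-Grundy theorem, the Grundy value of a sum of independent games is the XOR of the component values.
Combined value = 4 ⊕ 4 = 0.

0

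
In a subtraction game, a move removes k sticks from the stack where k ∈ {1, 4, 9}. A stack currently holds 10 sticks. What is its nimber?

Build the Grundy sequence with g(k) = mex{g(k−s) : s ∈ {1, 4, 9}, s ≤ k}:
g(0) = mex{} = 0
g(1) = mex{0} = 1
g(2) = mex{1} = 0
g(3) = mex{0} = 1
g(4) = mex{0,1} = 2
g(5) = mex{1,2} = 0
g(6) = mex{0} = 1
g(7) = mex{1} = 0
g(8) = mex{0,2} = 1
g(9) = mex{0,1} = 2
g(10) = mex{1,2} = 0
So g(10) = 0.

0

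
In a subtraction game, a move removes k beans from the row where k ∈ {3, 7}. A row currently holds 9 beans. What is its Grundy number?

Build the Grundy sequence with g(k) = mex{g(k−s) : s ∈ {3, 7}, s ≤ k}:
g(0) = mex{} = 0
g(1) = mex{} = 0
g(2) = mex{} = 0
g(3) = mex{0} = 1
g(4) = mex{0} = 1
g(5) = mex{0} = 1
g(6) = mex{1} = 0
g(7) = mex{0,1} = 2
g(8) = mex{0,1} = 2
g(9) = mex{0} = 1
So g(9) = 1.

1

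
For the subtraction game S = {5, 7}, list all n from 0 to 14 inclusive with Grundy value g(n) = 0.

0, 1, 2, 3, 4, 12, 13, 14

Grundy values for subtraction set {5, 7}:
g(0) = mex{} = 0
g(1) = mex{} = 0
g(2) = mex{} = 0
g(3) = mex{} = 0
g(4) = mex{} = 0
g(5) = mex{0} = 1
g(6) = mex{0} = 1
g(7) = mex{0} = 1
g(8) = mex{0} = 1
g(9) = mex{0} = 1
g(10) = mex{0,1} = 2
g(11) = mex{0,1} = 2
g(12) = mex{1} = 0
g(13) = mex{1} = 0
g(14) = mex{1} = 0
The P-positions (g = 0) in 0..14 are 0, 1, 2, 3, 4, 12, 13, 14.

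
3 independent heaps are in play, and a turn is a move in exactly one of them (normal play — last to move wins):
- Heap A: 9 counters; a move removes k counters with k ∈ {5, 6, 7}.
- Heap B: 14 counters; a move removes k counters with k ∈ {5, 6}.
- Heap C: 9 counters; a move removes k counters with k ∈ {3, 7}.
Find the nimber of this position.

0

Build the Grundy sequence for heap A with g(k) = mex{g(k−s) : s ∈ {5, 6, 7}, s ≤ k}:
k:     0  1  2  3  4  5  6  7  8  9
g(k):  0  0  0  0  0  1  1  1  1  1
So g(9) = 1.
Grundy values for heap B (subtraction set {5, 6}):
g(0) = mex{} = 0
g(1) = mex{} = 0
g(2) = mex{} = 0
g(3) = mex{} = 0
g(4) = mex{} = 0
g(5) = mex{0} = 1
g(6) = mex{0} = 1
g(7) = mex{0} = 1
g(8) = mex{0} = 1
g(9) = mex{0} = 1
g(10) = mex{0,1} = 2
g(11) = mex{1} = 0
g(12) = mex{1} = 0
g(13) = mex{1} = 0
g(14) = mex{1} = 0
So g(14) = 0.
For heap C, compute g(0), g(1), … with moves {3, 7}:
k:     0  1  2  3  4  5  6  7  8  9
g(k):  0  0  0  1  1  1  0  2  2  1
So g(9) = 1.
By the Sprague-Grundy theorem, the Grundy value of a sum of independent games is the XOR of the component values.
Combined value = 1 XOR 0 XOR 1 = 0.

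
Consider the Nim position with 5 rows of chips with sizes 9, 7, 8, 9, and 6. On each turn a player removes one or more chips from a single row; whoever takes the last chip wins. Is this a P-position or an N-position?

Nim-sum: 9 XOR 7 XOR 8 XOR 9 XOR 6 = 9.
The nim-sum is 9 ≠ 0, so this is an N-position: the player to move can win.

N-position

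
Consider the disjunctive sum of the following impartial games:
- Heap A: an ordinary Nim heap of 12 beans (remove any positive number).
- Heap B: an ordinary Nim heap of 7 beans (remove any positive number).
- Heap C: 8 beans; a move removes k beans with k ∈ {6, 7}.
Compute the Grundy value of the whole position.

10

Heap A is a plain Nim heap of size 12, so its Grundy value is 12.
Heap B is a plain Nim heap of size 7, so its Grundy value is 7.
For heap C, compute g(0), g(1), … with moves {6, 7}:
k:     0  1  2  3  4  5  6  7  8
g(k):  0  0  0  0  0  0  1  1  1
So g(8) = 1.
By the Sprague-Grundy theorem, the Grundy value of a sum of independent games is the XOR of the component values.
Combined value = 12 ⊕ 7 ⊕ 1 = 10.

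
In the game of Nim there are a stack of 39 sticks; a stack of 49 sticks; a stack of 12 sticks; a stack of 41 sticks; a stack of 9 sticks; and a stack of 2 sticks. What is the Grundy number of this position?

56

Compute the nim-sum pairwise:
39 ⊕ 49 = 22
22 ⊕ 12 = 26
26 ⊕ 41 = 51
51 ⊕ 9 = 58
58 ⊕ 2 = 56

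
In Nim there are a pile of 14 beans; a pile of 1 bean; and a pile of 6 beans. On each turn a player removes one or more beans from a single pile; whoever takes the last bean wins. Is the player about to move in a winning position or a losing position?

Winning position

Nim-sum: 14 ^ 1 ^ 6 = 9.
The nim-sum is 9 ≠ 0, so this is an N-position: the player to move can win.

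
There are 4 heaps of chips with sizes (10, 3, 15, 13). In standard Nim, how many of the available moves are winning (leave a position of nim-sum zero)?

In binary:
  1010  (10)
  0011  (3)
  1111  (15)
  1101  (13)
  ----
  1011  (11)
The overall nim-sum is X = 11. A heap of size p has a winning move iff p XOR X < p (reduce it to p XOR X).
  10: 10 XOR 11 = 1 < 10 — winning move (to 1).
  3: 3 XOR 11 = 8 ≥ 3 — no move.
  15: 15 XOR 11 = 4 < 15 — winning move (to 4).
  13: 13 XOR 11 = 6 < 13 — winning move (to 6).
That gives 3 winning moves.

3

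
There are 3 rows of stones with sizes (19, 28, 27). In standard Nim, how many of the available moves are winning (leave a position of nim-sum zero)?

In binary:
  10011  (19)
  11100  (28)
  11011  (27)
  -----
  10100  (20)
The overall nim-sum is X = 20. A row of size p has a winning move iff p XOR X < p (reduce it to p XOR X).
  19: 19 XOR 20 = 7 < 19 — winning move (to 7).
  28: 28 XOR 20 = 8 < 28 — winning move (to 8).
  27: 27 XOR 20 = 15 < 27 — winning move (to 15).
That gives 3 winning moves.

3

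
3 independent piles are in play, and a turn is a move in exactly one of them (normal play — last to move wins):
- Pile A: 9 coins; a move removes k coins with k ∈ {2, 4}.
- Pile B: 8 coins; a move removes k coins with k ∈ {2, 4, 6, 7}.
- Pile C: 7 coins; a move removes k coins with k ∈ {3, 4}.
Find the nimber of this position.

Build the Grundy sequence for pile A with g(k) = mex{g(k−s) : s ∈ {2, 4}, s ≤ k}:
g(0) = mex{} = 0
g(1) = mex{} = 0
g(2) = mex{0} = 1
g(3) = mex{0} = 1
g(4) = mex{0,1} = 2
g(5) = mex{0,1} = 2
g(6) = mex{1,2} = 0
g(7) = mex{1,2} = 0
g(8) = mex{0,2} = 1
g(9) = mex{0,2} = 1
So g(9) = 1.
Grundy values for pile B (subtraction set {2, 4, 6, 7}):
k:     0  1  2  3  4  5  6  7  8
g(k):  0  0  1  1  2  2  3  3  4
So g(8) = 4.
Grundy values for pile C (subtraction set {3, 4}):
k:     0  1  2  3  4  5  6  7
g(k):  0  0  0  1  1  1  2  0
So g(7) = 0.
By the Sprague-Grundy theorem, the Grundy value of a sum of independent games is the XOR of the component values.
Combined value = 1 XOR 4 XOR 0 = 5.

5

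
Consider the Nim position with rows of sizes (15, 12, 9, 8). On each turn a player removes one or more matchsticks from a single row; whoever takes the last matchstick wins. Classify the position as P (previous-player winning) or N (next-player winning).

N-position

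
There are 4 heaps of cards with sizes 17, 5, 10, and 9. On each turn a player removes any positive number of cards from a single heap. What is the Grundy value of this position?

23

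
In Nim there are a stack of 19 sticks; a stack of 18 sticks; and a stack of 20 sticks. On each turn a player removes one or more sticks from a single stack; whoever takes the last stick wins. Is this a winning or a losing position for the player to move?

Nim-sum: 19 ⊕ 18 ⊕ 20 = 21.
The nim-sum is 21 ≠ 0, so this is an N-position: the player to move can win.

Winning position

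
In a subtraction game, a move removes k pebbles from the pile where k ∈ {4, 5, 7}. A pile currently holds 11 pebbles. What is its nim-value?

0

Build the Grundy sequence with g(k) = mex{g(k−s) : s ∈ {4, 5, 7}, s ≤ k}:
g(0) = mex{} = 0
g(1) = mex{} = 0
g(2) = mex{} = 0
g(3) = mex{} = 0
g(4) = mex{0} = 1
g(5) = mex{0} = 1
g(6) = mex{0} = 1
g(7) = mex{0} = 1
g(8) = mex{0,1} = 2
g(9) = mex{0,1} = 2
g(10) = mex{0,1} = 2
g(11) = mex{1} = 0
So g(11) = 0.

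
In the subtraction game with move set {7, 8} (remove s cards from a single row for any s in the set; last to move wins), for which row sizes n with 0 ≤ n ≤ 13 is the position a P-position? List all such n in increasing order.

0, 1, 2, 3, 4, 5, 6

Compute g(0), g(1), … for moves {7, 8}:
k:     0  1  2  3  4  5  6  7  8  9 10 11 12 13
g(k):  0  0  0  0  0  0  0  1  1  1  1  1  1  1
The P-positions (g = 0) in 0..13 are 0, 1, 2, 3, 4, 5, 6.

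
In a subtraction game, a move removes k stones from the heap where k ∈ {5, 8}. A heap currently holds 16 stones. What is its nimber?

0

Compute g(0), g(1), … for moves {5, 8}:
k:     0  1  2  3  4  5  6  7  8  9 10 11 12 13 14 15 16
g(k):  0  0  0  0  0  1  1  1  1  1  2  2  2  0  0  0  0
So g(16) = 0.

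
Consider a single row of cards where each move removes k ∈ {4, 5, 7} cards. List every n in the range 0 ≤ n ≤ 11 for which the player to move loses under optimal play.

0, 1, 2, 3, 11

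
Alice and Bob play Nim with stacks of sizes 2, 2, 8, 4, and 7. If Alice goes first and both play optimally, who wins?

Alice wins

Nim-sum: 2 ^ 2 ^ 8 ^ 4 ^ 7 = 11.
The nim-sum is 11 ≠ 0, so this is an N-position: the player to move can win; Alice has a winning move.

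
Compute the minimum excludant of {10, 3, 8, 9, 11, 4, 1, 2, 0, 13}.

5

The values 0, 1, 2, 3, 4 are all present; 5 is the first non-negative integer missing from the set.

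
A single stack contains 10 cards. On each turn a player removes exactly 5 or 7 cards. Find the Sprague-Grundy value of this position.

2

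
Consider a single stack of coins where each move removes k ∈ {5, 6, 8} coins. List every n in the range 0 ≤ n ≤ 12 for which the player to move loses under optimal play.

0, 1, 2, 3, 4

Compute g(0), g(1), … for moves {5, 6, 8}:
k:     0  1  2  3  4  5  6  7  8  9 10 11 12
g(k):  0  0  0  0  0  1  1  1  1  1  2  2  2
The P-positions (g = 0) in 0..12 are 0, 1, 2, 3, 4.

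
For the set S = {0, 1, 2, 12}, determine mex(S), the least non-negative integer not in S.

3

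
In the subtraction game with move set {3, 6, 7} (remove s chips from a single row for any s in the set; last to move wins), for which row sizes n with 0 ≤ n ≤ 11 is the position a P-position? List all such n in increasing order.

0, 1, 2, 10, 11

Compute g(0), g(1), … for moves {3, 6, 7}:
g(0) = mex{} = 0
g(1) = mex{} = 0
g(2) = mex{} = 0
g(3) = mex{0} = 1
g(4) = mex{0} = 1
g(5) = mex{0} = 1
g(6) = mex{0,1} = 2
g(7) = mex{0,1} = 2
g(8) = mex{0,1} = 2
g(9) = mex{0,1,2} = 3
g(10) = mex{1,2} = 0
g(11) = mex{1,2} = 0
The P-positions (g = 0) in 0..11 are 0, 1, 2, 10, 11.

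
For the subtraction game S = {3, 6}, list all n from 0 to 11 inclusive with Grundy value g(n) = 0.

0, 1, 2, 9, 10, 11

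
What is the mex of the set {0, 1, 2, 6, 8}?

3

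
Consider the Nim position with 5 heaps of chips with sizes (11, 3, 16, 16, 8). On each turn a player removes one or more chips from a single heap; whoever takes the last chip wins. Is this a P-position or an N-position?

Write each in binary and XOR column by column:
  01011  (11)
  00011  (3)
  10000  (16)
  10000  (16)
  01000  (8)
  -----
  00000  (0)
The nim-sum is 0, so this is a P-position: the player to move is in a losing position under optimal play.

P-position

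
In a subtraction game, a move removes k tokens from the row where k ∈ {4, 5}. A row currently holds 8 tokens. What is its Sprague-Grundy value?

Compute g(0), g(1), … for moves {4, 5}:
g(0) = mex{} = 0
g(1) = mex{} = 0
g(2) = mex{} = 0
g(3) = mex{} = 0
g(4) = mex{0} = 1
g(5) = mex{0} = 1
g(6) = mex{0} = 1
g(7) = mex{0} = 1
g(8) = mex{0,1} = 2
So g(8) = 2.

2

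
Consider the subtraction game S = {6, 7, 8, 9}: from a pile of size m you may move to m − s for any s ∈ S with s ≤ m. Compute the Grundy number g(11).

Compute g(0), g(1), … for moves {6, 7, 8, 9}:
g(0) = mex{} = 0
g(1) = mex{} = 0
g(2) = mex{} = 0
g(3) = mex{} = 0
g(4) = mex{} = 0
g(5) = mex{} = 0
g(6) = mex{0} = 1
g(7) = mex{0} = 1
g(8) = mex{0} = 1
g(9) = mex{0} = 1
g(10) = mex{0} = 1
g(11) = mex{0} = 1
So g(11) = 1.

1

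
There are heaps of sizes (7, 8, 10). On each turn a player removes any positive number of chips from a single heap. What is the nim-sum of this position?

Nim-sum: 7 ^ 8 ^ 10 = 5.

5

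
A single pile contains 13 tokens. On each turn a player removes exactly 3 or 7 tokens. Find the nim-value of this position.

Build the Grundy sequence with g(k) = mex{g(k−s) : s ∈ {3, 7}, s ≤ k}:
g(0) = mex{} = 0
g(1) = mex{} = 0
g(2) = mex{} = 0
g(3) = mex{0} = 1
g(4) = mex{0} = 1
g(5) = mex{0} = 1
g(6) = mex{1} = 0
g(7) = mex{0,1} = 2
g(8) = mex{0,1} = 2
g(9) = mex{0} = 1
g(10) = mex{1,2} = 0
g(11) = mex{1,2} = 0
g(12) = mex{1} = 0
g(13) = mex{0} = 1
So g(13) = 1.

1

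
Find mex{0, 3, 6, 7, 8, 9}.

0 is in the set but 1 is not, so the mex is 1.

1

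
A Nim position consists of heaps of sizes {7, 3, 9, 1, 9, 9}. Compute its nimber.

12

Bitwise XOR of the heap sizes:
  0111  (7)
  0011  (3)
  1001  (9)
  0001  (1)
  1001  (9)
  1001  (9)
  ----
  1100  (12)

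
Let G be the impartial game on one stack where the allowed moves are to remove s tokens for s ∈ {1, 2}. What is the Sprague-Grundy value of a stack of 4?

1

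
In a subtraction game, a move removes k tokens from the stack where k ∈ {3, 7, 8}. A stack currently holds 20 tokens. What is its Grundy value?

Grundy values for subtraction set {3, 7, 8}:
k:     0  1  2  3  4  5  6  7  8  9 10 11 12 13 14 15 16 17 18 19 20
g(k):  0  0  0  1  1  1  0  2  2  1  3  0  0  2  1  1  0  0  2  1  1
So g(20) = 1.

1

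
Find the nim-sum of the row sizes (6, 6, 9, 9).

Nim-sum: 6 ^ 6 ^ 9 ^ 9 = 0.

0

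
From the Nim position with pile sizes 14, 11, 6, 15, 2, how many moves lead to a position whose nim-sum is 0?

3

Nim-sum: 14 XOR 11 XOR 6 XOR 15 XOR 2 = 14.
The overall nim-sum is X = 14. A pile of size p has a winning move iff p XOR X < p (reduce it to p XOR X).
  14: 14 XOR 14 = 0 < 14 — winning move (to 0).
  11: 11 XOR 14 = 5 < 11 — winning move (to 5).
  6: 6 XOR 14 = 8 ≥ 6 — no move.
  15: 15 XOR 14 = 1 < 15 — winning move (to 1).
  2: 2 XOR 14 = 12 ≥ 2 — no move.
That gives 3 winning moves.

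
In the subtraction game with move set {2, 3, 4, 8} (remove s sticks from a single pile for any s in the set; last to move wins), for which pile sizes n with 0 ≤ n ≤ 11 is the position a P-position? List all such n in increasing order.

0, 1, 6, 7

Build the Grundy sequence with g(k) = mex{g(k−s) : s ∈ {2, 3, 4, 8}, s ≤ k}:
g(0) = mex{} = 0
g(1) = mex{} = 0
g(2) = mex{0} = 1
g(3) = mex{0} = 1
g(4) = mex{0,1} = 2
g(5) = mex{0,1} = 2
g(6) = mex{1,2} = 0
g(7) = mex{1,2} = 0
g(8) = mex{0,2} = 1
g(9) = mex{0,2} = 1
g(10) = mex{0,1} = 2
g(11) = mex{0,1} = 2
The P-positions (g = 0) in 0..11 are 0, 1, 6, 7.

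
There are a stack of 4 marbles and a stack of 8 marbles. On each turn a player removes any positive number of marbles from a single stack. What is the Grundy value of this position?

Compute the nim-sum pairwise:
4 XOR 8 = 12

12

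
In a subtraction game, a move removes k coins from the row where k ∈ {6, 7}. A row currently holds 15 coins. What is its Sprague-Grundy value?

0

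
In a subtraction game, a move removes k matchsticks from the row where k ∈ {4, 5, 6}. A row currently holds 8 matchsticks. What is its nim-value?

Build the Grundy sequence with g(k) = mex{g(k−s) : s ∈ {4, 5, 6}, s ≤ k}:
k:     0  1  2  3  4  5  6  7  8
g(k):  0  0  0  0  1  1  1  1  2
So g(8) = 2.

2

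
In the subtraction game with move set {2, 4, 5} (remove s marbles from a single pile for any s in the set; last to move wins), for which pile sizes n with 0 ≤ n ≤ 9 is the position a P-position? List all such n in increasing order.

0, 1, 7, 8

Grundy values for subtraction set {2, 4, 5}:
k:     0  1  2  3  4  5  6  7  8  9
g(k):  0  0  1  1  2  2  3  0  0  1
The P-positions (g = 0) in 0..9 are 0, 1, 7, 8.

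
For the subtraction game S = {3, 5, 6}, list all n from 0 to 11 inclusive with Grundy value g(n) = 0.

0, 1, 2, 9, 10, 11

Grundy values for subtraction set {3, 5, 6}:
k:     0  1  2  3  4  5  6  7  8  9 10 11
g(k):  0  0  0  1  1  1  2  2  2  0  0  0
The P-positions (g = 0) in 0..11 are 0, 1, 2, 9, 10, 11.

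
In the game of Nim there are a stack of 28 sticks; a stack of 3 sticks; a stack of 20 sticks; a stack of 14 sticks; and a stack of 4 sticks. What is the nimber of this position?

1

Nim-sum: 28 ^ 3 ^ 20 ^ 14 ^ 4 = 1.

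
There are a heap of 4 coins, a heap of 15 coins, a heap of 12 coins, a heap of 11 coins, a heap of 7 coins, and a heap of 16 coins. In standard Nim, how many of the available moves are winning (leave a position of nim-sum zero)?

In binary:
  00100  (4)
  01111  (15)
  01100  (12)
  01011  (11)
  00111  (7)
  10000  (16)
  -----
  11011  (27)
The overall nim-sum is X = 27. A heap of size p has a winning move iff p XOR X < p (reduce it to p XOR X).
  4: 4 XOR 27 = 31 ≥ 4 — no move.
  15: 15 XOR 27 = 20 ≥ 15 — no move.
  12: 12 XOR 27 = 23 ≥ 12 — no move.
  11: 11 XOR 27 = 16 ≥ 11 — no move.
  7: 7 XOR 27 = 28 ≥ 7 — no move.
  16: 16 XOR 27 = 11 < 16 — winning move (to 11).
That gives 1 winning move.

1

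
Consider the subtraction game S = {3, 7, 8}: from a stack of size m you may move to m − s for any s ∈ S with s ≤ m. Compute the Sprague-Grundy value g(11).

Compute g(0), g(1), … for moves {3, 7, 8}:
g(0) = mex{} = 0
g(1) = mex{} = 0
g(2) = mex{} = 0
g(3) = mex{0} = 1
g(4) = mex{0} = 1
g(5) = mex{0} = 1
g(6) = mex{1} = 0
g(7) = mex{0,1} = 2
g(8) = mex{0,1} = 2
g(9) = mex{0} = 1
g(10) = mex{0,1,2} = 3
g(11) = mex{1,2} = 0
So g(11) = 0.

0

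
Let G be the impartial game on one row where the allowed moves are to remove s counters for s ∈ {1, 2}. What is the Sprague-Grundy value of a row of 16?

1

Compute g(0), g(1), … for moves {1, 2}:
k:     0  1  2  3  4  5  6  7  8  9 10 11 12 13 14 15 16
g(k):  0  1  2  0  1  2  0  1  2  0  1  2  0  1  2  0  1
So g(16) = 1.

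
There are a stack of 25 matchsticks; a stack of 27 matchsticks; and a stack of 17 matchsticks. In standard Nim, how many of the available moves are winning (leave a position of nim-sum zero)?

3

Compute the nim-sum pairwise:
25 XOR 27 = 2
2 XOR 17 = 19
The overall nim-sum is X = 19. A stack of size p has a winning move iff p XOR X < p (reduce it to p XOR X).
  25: 25 XOR 19 = 10 < 25 — winning move (to 10).
  27: 27 XOR 19 = 8 < 27 — winning move (to 8).
  17: 17 XOR 19 = 2 < 17 — winning move (to 2).
That gives 3 winning moves.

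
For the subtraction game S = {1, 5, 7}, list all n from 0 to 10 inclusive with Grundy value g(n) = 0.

0, 2, 4, 6, 8, 10

Compute g(0), g(1), … for moves {1, 5, 7}:
k:     0  1  2  3  4  5  6  7  8  9 10
g(k):  0  1  0  1  0  1  0  1  0  1  0
The P-positions (g = 0) in 0..10 are 0, 2, 4, 6, 8, 10.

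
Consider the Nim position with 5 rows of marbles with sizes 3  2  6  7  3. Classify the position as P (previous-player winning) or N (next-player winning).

N-position

Compute the nim-sum pairwise:
3 ⊕ 2 = 1
1 ⊕ 6 = 7
7 ⊕ 7 = 0
0 ⊕ 3 = 3
The nim-sum is 3 ≠ 0, so this is an N-position: the player to move can win.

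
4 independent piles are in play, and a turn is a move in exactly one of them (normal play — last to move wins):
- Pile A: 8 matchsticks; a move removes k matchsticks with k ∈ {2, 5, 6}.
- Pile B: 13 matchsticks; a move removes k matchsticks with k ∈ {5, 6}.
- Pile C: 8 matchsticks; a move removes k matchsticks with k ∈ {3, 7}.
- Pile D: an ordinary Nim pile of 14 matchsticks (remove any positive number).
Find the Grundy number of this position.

12

For pile A, compute g(0), g(1), … with moves {2, 5, 6}:
g(0) = mex{} = 0
g(1) = mex{} = 0
g(2) = mex{0} = 1
g(3) = mex{0} = 1
g(4) = mex{1} = 0
g(5) = mex{0,1} = 2
g(6) = mex{0} = 1
g(7) = mex{0,1,2} = 3
g(8) = mex{1} = 0
So g(8) = 0.
Grundy values for pile B (subtraction set {5, 6}):
k:     0  1  2  3  4  5  6  7  8  9 10 11 12 13
g(k):  0  0  0  0  0  1  1  1  1  1  2  0  0  0
So g(13) = 0.
Build the Grundy sequence for pile C with g(k) = mex{g(k−s) : s ∈ {3, 7}, s ≤ k}:
g(0) = mex{} = 0
g(1) = mex{} = 0
g(2) = mex{} = 0
g(3) = mex{0} = 1
g(4) = mex{0} = 1
g(5) = mex{0} = 1
g(6) = mex{1} = 0
g(7) = mex{0,1} = 2
g(8) = mex{0,1} = 2
So g(8) = 2.
Pile D is a plain Nim pile of size 14, so its Grundy value is 14.
The value of a disjunctive sum is the nim-sum of the parts.
Combined value = 0 ⊕ 0 ⊕ 2 ⊕ 14 = 12.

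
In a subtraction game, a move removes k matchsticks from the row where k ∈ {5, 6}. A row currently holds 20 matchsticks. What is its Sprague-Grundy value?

Compute g(0), g(1), … for moves {5, 6}:
k:     0  1  2  3  4  5  6  7  8  9 10 11 12 13 14 15 16 17 18 19 20
g(k):  0  0  0  0  0  1  1  1  1  1  2  0  0  0  0  0  1  1  1  1  1
So g(20) = 1.

1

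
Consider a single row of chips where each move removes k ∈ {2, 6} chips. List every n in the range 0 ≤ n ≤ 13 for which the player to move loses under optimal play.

0, 1, 4, 5, 8, 9, 12, 13

Grundy values for subtraction set {2, 6}:
g(0) = mex{} = 0
g(1) = mex{} = 0
g(2) = mex{0} = 1
g(3) = mex{0} = 1
g(4) = mex{1} = 0
g(5) = mex{1} = 0
g(6) = mex{0} = 1
g(7) = mex{0} = 1
g(8) = mex{1} = 0
g(9) = mex{1} = 0
g(10) = mex{0} = 1
g(11) = mex{0} = 1
g(12) = mex{1} = 0
g(13) = mex{1} = 0
The P-positions (g = 0) in 0..13 are 0, 1, 4, 5, 8, 9, 12, 13.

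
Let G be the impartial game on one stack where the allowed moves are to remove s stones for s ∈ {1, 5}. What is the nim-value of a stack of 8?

0

Grundy values for subtraction set {1, 5}:
k:     0  1  2  3  4  5  6  7  8
g(k):  0  1  0  1  0  1  0  1  0
So g(8) = 0.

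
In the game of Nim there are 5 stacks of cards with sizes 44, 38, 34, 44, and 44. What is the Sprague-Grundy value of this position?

Compute the nim-sum pairwise:
44 ^ 38 = 10
10 ^ 34 = 40
40 ^ 44 = 4
4 ^ 44 = 40

40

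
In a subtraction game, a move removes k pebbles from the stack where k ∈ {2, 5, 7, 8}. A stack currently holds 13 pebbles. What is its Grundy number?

0

Compute g(0), g(1), … for moves {2, 5, 7, 8}:
k:     0  1  2  3  4  5  6  7  8  9 10 11 12 13
g(k):  0  0  1  1  0  2  1  3  2  2  0  3  1  0
So g(13) = 0.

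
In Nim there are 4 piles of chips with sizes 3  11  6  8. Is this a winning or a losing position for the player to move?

Winning position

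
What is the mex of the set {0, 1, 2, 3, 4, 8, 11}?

5

The values 0, 1, 2, 3, 4 are all present; 5 is the first non-negative integer missing from the set.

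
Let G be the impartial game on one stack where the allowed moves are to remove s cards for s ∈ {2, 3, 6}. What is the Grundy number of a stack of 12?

1

Grundy values for subtraction set {2, 3, 6}:
k:     0  1  2  3  4  5  6  7  8  9 10 11 12
g(k):  0  0  1  1  2  0  3  1  2  0  0  1  1
So g(12) = 1.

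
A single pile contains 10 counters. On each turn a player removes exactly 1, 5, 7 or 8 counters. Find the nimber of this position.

2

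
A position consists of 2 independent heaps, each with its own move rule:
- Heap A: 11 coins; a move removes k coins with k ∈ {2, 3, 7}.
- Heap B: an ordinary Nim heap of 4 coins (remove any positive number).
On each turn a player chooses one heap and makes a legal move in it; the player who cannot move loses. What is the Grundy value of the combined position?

4

Build the Grundy sequence for heap A with g(k) = mex{g(k−s) : s ∈ {2, 3, 7}, s ≤ k}:
g(0) = mex{} = 0
g(1) = mex{} = 0
g(2) = mex{0} = 1
g(3) = mex{0} = 1
g(4) = mex{0,1} = 2
g(5) = mex{1} = 0
g(6) = mex{1,2} = 0
g(7) = mex{0,2} = 1
g(8) = mex{0} = 1
g(9) = mex{0,1} = 2
g(10) = mex{1} = 0
g(11) = mex{1,2} = 0
So g(11) = 0.
Heap B is a plain Nim heap of size 4, so its Grundy value is 4.
The value of a disjunctive sum is the nim-sum of the parts.
Combined value = 0 XOR 4 = 4.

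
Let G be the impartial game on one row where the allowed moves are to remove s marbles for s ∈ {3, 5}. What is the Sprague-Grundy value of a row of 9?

Grundy values for subtraction set {3, 5}:
g(0) = mex{} = 0
g(1) = mex{} = 0
g(2) = mex{} = 0
g(3) = mex{0} = 1
g(4) = mex{0} = 1
g(5) = mex{0} = 1
g(6) = mex{0,1} = 2
g(7) = mex{0,1} = 2
g(8) = mex{1} = 0
g(9) = mex{1,2} = 0
So g(9) = 0.

0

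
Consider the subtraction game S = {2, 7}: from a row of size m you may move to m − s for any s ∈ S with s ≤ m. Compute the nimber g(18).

0

Grundy values for subtraction set {2, 7}:
k:     0  1  2  3  4  5  6  7  8  9 10 11 12 13 14 15 16 17 18
g(k):  0  0  1  1  0  0  1  1  2  0  0  1  1  0  0  1  1  2  0
So g(18) = 0.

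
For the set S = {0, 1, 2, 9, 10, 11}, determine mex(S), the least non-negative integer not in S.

The values 0, 1, 2 are all present; 3 is the first non-negative integer missing from the set.

3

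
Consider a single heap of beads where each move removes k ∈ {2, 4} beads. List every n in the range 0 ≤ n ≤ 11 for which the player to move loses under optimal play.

0, 1, 6, 7

Compute g(0), g(1), … for moves {2, 4}:
g(0) = mex{} = 0
g(1) = mex{} = 0
g(2) = mex{0} = 1
g(3) = mex{0} = 1
g(4) = mex{0,1} = 2
g(5) = mex{0,1} = 2
g(6) = mex{1,2} = 0
g(7) = mex{1,2} = 0
g(8) = mex{0,2} = 1
g(9) = mex{0,2} = 1
g(10) = mex{0,1} = 2
g(11) = mex{0,1} = 2
The P-positions (g = 0) in 0..11 are 0, 1, 6, 7.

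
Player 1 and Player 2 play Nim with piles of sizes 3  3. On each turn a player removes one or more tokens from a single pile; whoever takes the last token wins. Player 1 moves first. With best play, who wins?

Player 2 wins

Nim-sum: 3 XOR 3 = 0.
The nim-sum is 0, so this is a P-position: the player to move is in a losing position under optimal play; Player 1 is about to move from it and so loses — Player 2 wins.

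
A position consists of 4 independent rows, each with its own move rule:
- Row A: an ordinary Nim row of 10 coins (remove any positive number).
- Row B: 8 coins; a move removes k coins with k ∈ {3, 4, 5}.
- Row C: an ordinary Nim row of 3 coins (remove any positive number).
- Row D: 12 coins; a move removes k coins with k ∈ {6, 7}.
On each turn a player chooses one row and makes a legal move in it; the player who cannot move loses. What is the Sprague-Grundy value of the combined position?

11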